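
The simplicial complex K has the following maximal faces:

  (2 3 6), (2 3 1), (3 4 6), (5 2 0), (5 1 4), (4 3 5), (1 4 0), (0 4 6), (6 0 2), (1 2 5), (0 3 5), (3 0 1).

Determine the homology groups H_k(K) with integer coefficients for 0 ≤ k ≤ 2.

K has 7 vertices, 18 edges, 12 triangles.
rank ∂_0 = 0, rank ∂_1 = 6 ⇒ b_0 = 7 − 0 − 6 = 1; all invariant factors of ∂_1 are 1 so no torsion. So H_0 = Z.
rank ∂_1 = 6, rank ∂_2 = 12 ⇒ b_1 = 18 − 6 − 12 = 0; ∂_2 has invariant factor(s) [2] giving torsion. So H_1 = Z/2.
rank ∂_2 = 12, rank ∂_3 = 0 ⇒ b_2 = 12 − 12 − 0 = 0. So H_2 = 0.

H_0 = Z,  H_1 = Z/2,  H_2 = 0.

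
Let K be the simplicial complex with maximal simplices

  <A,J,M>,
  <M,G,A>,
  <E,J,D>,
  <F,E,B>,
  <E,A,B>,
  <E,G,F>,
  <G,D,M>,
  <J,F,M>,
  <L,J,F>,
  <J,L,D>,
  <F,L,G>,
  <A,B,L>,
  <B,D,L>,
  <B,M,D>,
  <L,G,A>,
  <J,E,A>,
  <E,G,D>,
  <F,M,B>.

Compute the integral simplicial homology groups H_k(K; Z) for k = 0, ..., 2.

H_0 = Z,  H_1 = Z^2,  H_2 = Z.

We work with the vertex ordering A < B < D < E < F < G < J < L < M. The simplices of K, each written with vertices in increasing order, are:

  0-simplices (9): A, B, D, E, F, G, J, L, M
  1-simplices (27): AB, AE, AG, AJ, AL, AM, BD, BE, BF, BL, BM, DE, DG, DJ, DL, DM, EF, EG, EJ, FG, FJ, FL, FM, GL, GM, JL, JM
  2-simplices (18): ABE, ABL, AEJ, AGL, AGM, AJM, BDL, BDM, BEF, BFM, DEG, DEJ, DGM, DJL, EFG, FGL, FJL, FJM

Hence C_0 ≅ Z^9, C_1 ≅ Z^27, C_2 ≅ Z^18.

The boundary map ∂_1: C_1 → C_0 sends each edge [p,q] (with p < q) to q − p. For instance
  ∂DM = M − D.
This gives a 9×27 integer matrix of rank 8; reducing to Smith normal form yields diagonal entries (1,1,1,1,1,1,1,1).

Boundary ∂_2: C_2 → C_1 maps a triangle to the signed sum of its edges. For instance
  ∂AJM = JM − AM + AJ,
  ∂FJM = JM − FM + FJ.
The resulting 27×18 matrix has rank 17, and its Smith normal form has invariant factors (1,1,1,1,1,1,1,1,1,1,1,1,1,1,1,1,1).

Reading off H_k = ker ∂_k / im ∂_{k+1}:

  H_0: rank C_0 − rank ∂_1 = 9 − 8 = 1, and the invariant factors of ∂_1 are all 1, so H_0 ≅ Z.
  H_1: rank ker ∂_1 − rank ∂_2 = (27 − 8) − 17 = 2, and the invariant factors of ∂_2 are all 1, so H_1 ≅ Z^2.
  H_2: rank ker ∂_2 − rank ∂_3 = (18 − 17) − 0 = 1, and there is no ∂_3, so H_2 ≅ Z.

(K is a triangulation of the torus T^2.)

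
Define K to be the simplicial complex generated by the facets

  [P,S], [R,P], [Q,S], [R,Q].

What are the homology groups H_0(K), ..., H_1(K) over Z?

H_0 = Z,  H_1 = Z.

K has 4 vertices, 4 edges.
rank ∂_0 = 0, rank ∂_1 = 3 ⇒ b_0 = 4 − 0 − 3 = 1; all invariant factors of ∂_1 are 1 so no torsion. So H_0 = Z.
rank ∂_1 = 3, rank ∂_2 = 0 ⇒ b_1 = 4 − 3 − 0 = 1. So H_1 = Z.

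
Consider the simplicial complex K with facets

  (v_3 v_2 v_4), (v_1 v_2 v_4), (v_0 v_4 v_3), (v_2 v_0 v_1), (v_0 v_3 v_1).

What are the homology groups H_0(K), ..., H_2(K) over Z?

H_0 ≅ Z,  H_1 ≅ Z,  H_2 = 0.

Take the total order v_0 < v_1 < v_2 < v_3 < v_4 on the vertex set. Then K (dimension 2) consists of the simplices:

  0-simplices (5): [v_0], [v_1], [v_2], [v_3], [v_4]
  1-simplices (10): [v_0,v_1], [v_0,v_2], [v_0,v_3], [v_0,v_4], [v_1,v_2], [v_1,v_3], [v_1,v_4], [v_2,v_3], [v_2,v_4], [v_3,v_4]
  2-simplices (5): [v_0,v_1,v_2], [v_0,v_1,v_3], [v_0,v_3,v_4], [v_1,v_2,v_4], [v_2,v_3,v_4]

Hence C_0 ≅ Z^5, C_1 ≅ Z^10, C_2 ≅ Z^5.

The boundary map ∂_1: C_1 → C_0 sends each edge [p,q] (with p < q) to q − p.
As a 5×10 matrix over Z this has rank 4, with invariant factors (1,1,1,1).

∂_2: C_2 → C_1 acts by ∂[p,q,r] = [q,r] − [p,r] + [p,q]. For instance
  ∂[v_1,v_2,v_4] = [v_2,v_4] − [v_1,v_4] + [v_1,v_2],
  ∂[v_0,v_3,v_4] = [v_3,v_4] − [v_0,v_4] + [v_0,v_3].
This gives a 10×5 integer matrix of rank 5; reducing to Smith normal form yields diagonal entries (1,1,1,1,1).

Computing H_k = (kernel of ∂_k) / (image of ∂_{k+1}):

  H_0: rank C_0 − rank ∂_1 = 5 − 4 = 1, and the invariant factors of ∂_1 are all 1, so H_0 ≅ Z.
  H_1: rank ker ∂_1 − rank ∂_2 = (10 − 4) − 5 = 1, and the invariant factors of ∂_2 are all 1, so H_1 ≅ Z.
  H_2: rank ker ∂_2 − rank ∂_3 = (5 − 5) − 0 = 0, and there is no ∂_3, so H_2 ≅ 0.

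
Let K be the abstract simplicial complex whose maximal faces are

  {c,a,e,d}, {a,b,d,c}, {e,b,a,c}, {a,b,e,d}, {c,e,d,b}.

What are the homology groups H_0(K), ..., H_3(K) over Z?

H_0 = Z,  H_1 = 0,  H_2 = 0,  H_3 = Z.

Fix the vertex order a < b < c < d < e and write every simplex with vertices in increasing order. Then dim K = 3 and the simplices of K are:

  0-simplices (5): a, b, c, d, e
  1-simplices (10): ab, ac, ad, ae, bc, bd, be, cd, ce, de
  2-simplices (10): abc, abd, abe, acd, ace, ade, bcd, bce, bde, cde
  3-simplices (5): abcd, abce, abde, acde, bcde

giving chain groups C_0 ≅ Z^5, C_1 ≅ Z^10, C_2 ≅ Z^10, C_3 ≅ Z^5.

Boundary ∂_1: C_1 → C_0 maps an edge to its endpoints' difference, ∂[p,q] = q − p.
This gives a 5×10 integer matrix of rank 4; reducing to Smith normal form yields diagonal entries (1,1,1,1).

∂_2: C_2 → C_1 acts by ∂[p,q,r] = [q,r] − [p,r] + [p,q]. For instance
  ∂abc = bc − ac + ab,
  ∂bde = de − be + bd.
The 10×10 boundary matrix has rank 6 and Smith normal form diag(1,1,1,1,1,1).

∂_3: C_3 → C_2 sends each 3-simplex σ to the alternating sum Σ_i (−1)^i (σ with its i-th vertex removed). For instance
  ∂acde = cde − ade + ace − acd,
  ∂abce = bce − ace + abe − abc.
The resulting 10×5 matrix has rank 4, and its Smith normal form has invariant factors (1,1,1,1).

Reading off H_k = ker ∂_k / im ∂_{k+1}:

  H_0: rank C_0 − rank ∂_1 = 5 − 4 = 1, and the invariant factors of ∂_1 are all 1, so H_0 ≅ Z.
  H_1: rank ker ∂_1 − rank ∂_2 = (10 − 4) − 6 = 0, and the invariant factors of ∂_2 are all 1, so H_1 ≅ 0.
  H_2: rank ker ∂_2 − rank ∂_3 = (10 − 6) − 4 = 0, and the invariant factors of ∂_3 are all 1, so H_2 ≅ 0.
  H_3: rank ker ∂_3 − rank ∂_4 = (5 − 4) − 0 = 1, and there is no ∂_4, so H_3 ≅ Z.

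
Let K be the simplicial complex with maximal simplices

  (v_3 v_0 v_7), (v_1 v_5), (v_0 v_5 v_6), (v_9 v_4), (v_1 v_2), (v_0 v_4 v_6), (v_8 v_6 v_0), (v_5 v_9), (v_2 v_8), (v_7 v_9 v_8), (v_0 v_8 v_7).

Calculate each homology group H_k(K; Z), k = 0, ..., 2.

H_0 ≅ Z,  H_1 ≅ Z^3,  H_2 = 0.

Take the total order v_0 < v_1 < v_2 < v_3 < v_4 < v_5 < v_6 < v_7 < v_8 < v_9 on the vertex set. Then K (dimension 2) consists of the simplices:

  0-simplices (10): [v_0], [v_1], [v_2], [v_3], [v_4], [v_5], [v_6], [v_7], [v_8], [v_9]
  1-simplices (18): (18 of them)
  2-simplices (6): [v_0,v_3,v_7], [v_0,v_4,v_6], [v_0,v_5,v_6], [v_0,v_6,v_8], [v_0,v_7,v_8], [v_7,v_8,v_9]

Hence C_0 ≅ Z^10, C_1 ≅ Z^18, C_2 ≅ Z^6.

The boundary map ∂_1: C_1 → C_0 sends each edge [p,q] (with p < q) to q − p. For instance
  ∂[v_0,v_6] = [v_6] − [v_0].
As a 10×18 matrix over Z this has rank 9, with invariant factors (1,1,1,1,1,1,1,1,1).

Boundary ∂_2: C_2 → C_1 maps a triangle to the signed sum of its edges. For instance
  ∂[v_0,v_4,v_6] = [v_4,v_6] − [v_0,v_6] + [v_0,v_4],
  ∂[v_0,v_6,v_8] = [v_6,v_8] − [v_0,v_8] + [v_0,v_6].
The 18×6 boundary matrix has rank 6 and Smith normal form diag(1,1,1,1,1,1).

Now H_k = ker ∂_k / im ∂_{k+1}, so:

  H_0: rank C_0 − rank ∂_1 = 10 − 9 = 1, and the invariant factors of ∂_1 are all 1, so H_0 = Z.
  H_1: rank ker ∂_1 − rank ∂_2 = (18 − 9) − 6 = 3, and the invariant factors of ∂_2 are all 1, so H_1 = Z^3.
  H_2: rank ker ∂_2 − rank ∂_3 = (6 − 6) − 0 = 0, and there is no ∂_3, so H_2 = 0.

As a check, the Euler characteristic is 10 − 18 + 6 = -2, which agrees with 1 − 3 + 0 = -2.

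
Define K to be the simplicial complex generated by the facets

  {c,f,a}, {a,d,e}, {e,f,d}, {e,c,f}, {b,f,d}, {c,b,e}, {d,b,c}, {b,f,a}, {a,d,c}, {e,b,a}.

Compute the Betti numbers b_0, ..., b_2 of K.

We work with the vertex ordering a < b < c < d < e < f. The simplices of K, each written with vertices in increasing order, are:

  0-simplices (6): a, b, c, d, e, f
  1-simplices (15): ab, ac, ad, ae, af, bc, bd, be, bf, cd, ce, cf, de, df, ef
  2-simplices (10): abe, abf, acd, acf, ade, bcd, bce, bdf, cef, def

giving chain groups C_0 ≅ Z^6, C_1 ≅ Z^15, C_2 ≅ Z^10.

∂_1: C_1 → C_0 maps an edge to its endpoints' difference, ∂[p,q] = q − p.
The 6×15 boundary matrix has rank 5 and Smith normal form diag(1,1,1,1,1).

Boundary ∂_2: C_2 → C_1 maps a triangle to the signed sum of its edges. For instance
  ∂acd = cd − ad + ac,
  ∂cef = ef − cf + ce.
The 15×10 boundary matrix has rank 10 and Smith normal form diag(1,1,1,1,1,1,1,1,1,2).

Now H_k = ker ∂_k / im ∂_{k+1}, so:

  H_0: rank C_0 − rank ∂_1 = 6 − 5 = 1, and the invariant factors of ∂_1 are all 1, so H_0 ≅ Z.
  H_1: rank ker ∂_1 − rank ∂_2 = (15 − 5) − 10 = 0, and ∂_2 has invariant factor 2 > 1, so H_1 ≅ Z/2Z.
  H_2: rank ker ∂_2 − rank ∂_3 = (10 − 10) − 0 = 0, and there is no ∂_3, so H_2 ≅ 0.

As a check, the Euler characteristic is 6 − 15 + 10 = 1, which agrees with 1 − 0 + 0 = 1.

Hence the Betti numbers are b_0 = 1, b_1 = 0, b_2 = 0.

b_0 = 1, b_1 = 0, b_2 = 0.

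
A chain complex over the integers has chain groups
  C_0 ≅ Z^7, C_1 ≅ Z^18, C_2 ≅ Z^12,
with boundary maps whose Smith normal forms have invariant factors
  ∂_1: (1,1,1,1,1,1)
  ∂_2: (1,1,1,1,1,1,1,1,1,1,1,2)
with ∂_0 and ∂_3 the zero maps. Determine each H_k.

H_0 = Z,  H_1 = Z/2,  H_2 = 0.

H_0: b_0 = 7 − 0 − 6 = 1; torsion from ∂_1 factors > 1: none. So H_0 = Z.
H_1: b_1 = 18 − 6 − 12 = 0; torsion from ∂_2 factors > 1: [2]. So H_1 = Z/2.
H_2: b_2 = 12 − 12 − 0 = 0; torsion from ∂_3 factors > 1: none. So H_2 = 0.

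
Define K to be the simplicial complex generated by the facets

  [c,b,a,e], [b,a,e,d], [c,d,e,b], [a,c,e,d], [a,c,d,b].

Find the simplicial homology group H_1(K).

H_1 ≅ 0.

K has 5 vertices, 10 edges, 10 triangles, 5 3-simplices.
rank ∂_1 = 4, rank ∂_2 = 6 ⇒ b_1 = 10 − 4 − 6 = 0; all invariant factors of ∂_2 are 1 so no torsion. So H_1 ≅ 0.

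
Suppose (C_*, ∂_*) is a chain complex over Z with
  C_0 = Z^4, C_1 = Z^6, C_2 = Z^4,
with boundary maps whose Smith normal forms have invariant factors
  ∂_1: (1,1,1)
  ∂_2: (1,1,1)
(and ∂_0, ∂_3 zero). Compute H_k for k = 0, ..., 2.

H_0 = Z,  H_1 = 0,  H_2 = Z.

H_0: b_0 = 4 − 0 − 3 = 1; torsion from ∂_1 factors > 1: none. So H_0 = Z.
H_1: b_1 = 6 − 3 − 3 = 0; torsion from ∂_2 factors > 1: none. So H_1 = 0.
H_2: b_2 = 4 − 3 − 0 = 1; torsion from ∂_3 factors > 1: none. So H_2 = Z.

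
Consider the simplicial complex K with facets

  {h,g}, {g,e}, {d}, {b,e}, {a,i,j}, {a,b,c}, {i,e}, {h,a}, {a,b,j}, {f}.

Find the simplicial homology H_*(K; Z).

Take the total order a < b < c < d < e < f < g < h < i < j on the vertex set. Then K (dimension 2) consists of the simplices:

  0-simplices (10): a, b, c, d, e, f, g, h, i, j
  1-simplices (12): ab, ac, ah, ai, aj, bc, be, bj, eg, ei, gh, ij
  2-simplices (3): abc, abj, aij

so the chain groups are C_0 ≅ Z^10, C_1 ≅ Z^12, C_2 ≅ Z^3.

The boundary map ∂_1: C_1 → C_0 is given by ∂[p,q] = [q] − [p].
As a 10×12 matrix over Z this has rank 7, with invariant factors (1,1,1,1,1,1,1).

Boundary ∂_2: C_2 → C_1 acts by ∂[p,q,r] = [q,r] − [p,r] + [p,q]. For instance
  ∂aij = ij − aj + ai,
  ∂abj = bj − aj + ab.
The resulting 12×3 matrix has rank 3, and its Smith normal form has invariant factors (1,1,1).

Now H_k = ker ∂_k / im ∂_{k+1}, so:

  H_0: rank C_0 − rank ∂_1 = 10 − 7 = 3, and the invariant factors of ∂_1 are all 1, so H_0 = Z^3.
  H_1: rank ker ∂_1 − rank ∂_2 = (12 − 7) − 3 = 2, and the invariant factors of ∂_2 are all 1, so H_1 = Z^2.
  H_2: rank ker ∂_2 − rank ∂_3 = (3 − 3) − 0 = 0, and there is no ∂_3, so H_2 = 0.

As a check, the Euler characteristic is 10 − 12 + 3 = 1, which agrees with 3 − 2 + 0 = 1.

H_0 ≅ Z^3,  H_1 ≅ Z^2,  H_2 = 0.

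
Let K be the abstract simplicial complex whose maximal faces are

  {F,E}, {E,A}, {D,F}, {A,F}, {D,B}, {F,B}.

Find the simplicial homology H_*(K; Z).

H_0 = Z,  H_1 = Z^2.

Fix the vertex order A < B < D < E < F and write every simplex with vertices in increasing order. Then dim K = 1 and the simplices of K are:

  0-simplices (5): A, B, D, E, F
  1-simplices (6): AE, AF, BD, BF, DF, EF

giving chain groups C_0 ≅ Z^5, C_1 ≅ Z^6.

The boundary map ∂_1: C_1 → C_0 maps an edge to its endpoints' difference, ∂[p,q] = q − p. For instance
  ∂BD = D − B.
This gives a 5×6 integer matrix of rank 4; reducing to Smith normal form yields diagonal entries (1,1,1,1).

Reading off H_k = ker ∂_k / im ∂_{k+1}:

  H_0: rank C_0 − rank ∂_1 = 5 − 4 = 1, and the invariant factors of ∂_1 are all 1, so H_0 ≅ Z.
  H_1: rank ker ∂_1 − rank ∂_2 = (6 − 4) − 0 = 2, and there is no ∂_2, so H_1 ≅ Z^2.

As a check, the Euler characteristic is 5 − 6 = -1, which agrees with 1 − 2 = -1.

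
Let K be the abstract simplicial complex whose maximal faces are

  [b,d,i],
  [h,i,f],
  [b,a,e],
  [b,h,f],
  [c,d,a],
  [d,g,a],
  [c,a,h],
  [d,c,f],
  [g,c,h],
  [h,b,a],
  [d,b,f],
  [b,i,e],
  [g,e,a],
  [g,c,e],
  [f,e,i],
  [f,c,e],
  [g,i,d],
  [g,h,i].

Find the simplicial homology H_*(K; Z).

H_0 ≅ Z,  H_1 ≅ Z ⊕ Z/2,  H_2 = 0.

Take the total order a < b < c < d < e < f < g < h < i on the vertex set. Then K (dimension 2) consists of the simplices:

  0-simplices (9): a, b, c, d, e, f, g, h, i
  1-simplices (27): ab, ac, ad, ae, ag, ah, bd, be, bf, bh, bi, cd, ce, cf, cg, ch, df, dg, di, ef, eg, ei, fh, fi, gh, gi, hi
  2-simplices (18): abe, abh, acd, ach, adg, aeg, bdf, bdi, bei, bfh, cdf, cef, ceg, cgh, dgi, efi, fhi, ghi

so the chain groups are C_0 ≅ Z^9, C_1 ≅ Z^27, C_2 ≅ Z^18.

∂_1: C_1 → C_0 maps an edge to its endpoints' difference, ∂[p,q] = q − p.
As a 9×27 matrix over Z this has rank 8, with invariant factors (1,1,1,1,1,1,1,1).

∂_2: C_2 → C_1 maps a triangle to the signed sum of its edges. For instance
  ∂cef = ef − cf + ce,
  ∂dgi = gi − di + dg.
This gives a 27×18 integer matrix of rank 18; reducing to Smith normal form yields diagonal entries (1,1,1,1,1,1,1,1,1,1,1,1,1,1,1,1,1,2).

Now H_k = ker ∂_k / im ∂_{k+1}, so:

  H_0: rank C_0 − rank ∂_1 = 9 − 8 = 1, and the invariant factors of ∂_1 are all 1, so H_0 ≅ Z.
  H_1: rank ker ∂_1 − rank ∂_2 = (27 − 8) − 18 = 1, and ∂_2 has invariant factor 2 > 1, so H_1 ≅ Z ⊕ Z/2.
  H_2: rank ker ∂_2 − rank ∂_3 = (18 − 18) − 0 = 0, and there is no ∂_3, so H_2 ≅ 0.

As a check, the Euler characteristic is 9 − 27 + 18 = 0, which agrees with 1 − 1 + 0 = 0.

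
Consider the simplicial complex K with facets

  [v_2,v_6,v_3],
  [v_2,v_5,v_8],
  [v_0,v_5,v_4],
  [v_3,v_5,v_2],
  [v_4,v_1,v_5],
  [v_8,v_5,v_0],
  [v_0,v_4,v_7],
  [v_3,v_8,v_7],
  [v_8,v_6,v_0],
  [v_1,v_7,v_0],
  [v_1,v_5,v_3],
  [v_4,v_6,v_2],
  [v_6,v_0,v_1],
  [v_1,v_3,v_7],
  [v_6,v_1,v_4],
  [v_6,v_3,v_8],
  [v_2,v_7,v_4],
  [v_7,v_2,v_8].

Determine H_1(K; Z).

Order the vertices as v_0 < v_1 < v_2 < v_3 < v_4 < v_5 < v_6 < v_7 < v_8. Listing each simplex with vertices in this order, K has dimension 2 with simplices:

  0-simplices (9): [v_0], [v_1], [v_2], [v_3], [v_4], [v_5], [v_6], [v_7], [v_8]
  1-simplices (27): (27 of them)
  2-simplices (18): (18 of them)

so the chain groups are C_0 ≅ Z^9, C_1 ≅ Z^27, C_2 ≅ Z^18.

Boundary ∂_1: C_1 → C_0 sends each edge [p,q] (with p < q) to q − p. For instance
  ∂[v_0,v_4] = [v_4] − [v_0].
As a 9×27 matrix over Z this has rank 8, with invariant factors (1,1,1,1,1,1,1,1).

∂_2: C_2 → C_1 sends each 2-simplex [p,q,r] to [q,r] − [p,r] + [p,q]. For instance
  ∂[v_0,v_1,v_7] = [v_1,v_7] − [v_0,v_7] + [v_0,v_1],
  ∂[v_1,v_4,v_6] = [v_4,v_6] − [v_1,v_6] + [v_1,v_4].
The resulting 27×18 matrix has rank 18, and its Smith normal form has invariant factors (1,1,1,1,1,1,1,1,1,1,1,1,1,1,1,1,1,2).

Computing H_k = (kernel of ∂_k) / (image of ∂_{k+1}):

  H_1: rank ker ∂_1 − rank ∂_2 = (27 − 8) − 18 = 1, and ∂_2 has invariant factor 2 > 1, so H_1 = Z × Z/2.

(K is a triangulation of the Klein bottle.)

H_1 ≅ Z × Z/2.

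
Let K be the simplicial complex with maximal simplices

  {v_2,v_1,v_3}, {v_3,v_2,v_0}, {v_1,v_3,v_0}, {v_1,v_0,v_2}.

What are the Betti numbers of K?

b_0 = 1, b_1 = 0, b_2 = 1.

We work with the vertex ordering v_0 < v_1 < v_2 < v_3. The simplices of K, each written with vertices in increasing order, are:

  0-simplices (4): [v_0], [v_1], [v_2], [v_3]
  1-simplices (6): [v_0,v_1], [v_0,v_2], [v_0,v_3], [v_1,v_2], [v_1,v_3], [v_2,v_3]
  2-simplices (4): [v_0,v_1,v_2], [v_0,v_1,v_3], [v_0,v_2,v_3], [v_1,v_2,v_3]

giving chain groups C_0 ≅ Z^4, C_1 ≅ Z^6, C_2 ≅ Z^4.

The boundary map ∂_1: C_1 → C_0 sends each edge [p,q] (with p < q) to q − p. For instance
  ∂[v_2,v_3] = [v_3] − [v_2].
This gives a 4×6 integer matrix of rank 3; reducing to Smith normal form yields diagonal entries (1,1,1).

∂_2: C_2 → C_1 acts by ∂[p,q,r] = [q,r] − [p,r] + [p,q]. For instance
  ∂[v_0,v_2,v_3] = [v_2,v_3] − [v_0,v_3] + [v_0,v_2],
  ∂[v_0,v_1,v_2] = [v_1,v_2] − [v_0,v_2] + [v_0,v_1].
This gives a 6×4 integer matrix of rank 3; reducing to Smith normal form yields diagonal entries (1,1,1).

From H_k ≅ ker(∂_k) / im(∂_{k+1}) we obtain:

  H_0: rank C_0 − rank ∂_1 = 4 − 3 = 1, and the invariant factors of ∂_1 are all 1, so H_0 ≅ Z.
  H_1: rank ker ∂_1 − rank ∂_2 = (6 − 3) − 3 = 0, and the invariant factors of ∂_2 are all 1, so H_1 ≅ 0.
  H_2: rank ker ∂_2 − rank ∂_3 = (4 − 3) − 0 = 1, and there is no ∂_3, so H_2 ≅ Z.

Hence the Betti numbers are b_0 = 1, b_1 = 0, b_2 = 1.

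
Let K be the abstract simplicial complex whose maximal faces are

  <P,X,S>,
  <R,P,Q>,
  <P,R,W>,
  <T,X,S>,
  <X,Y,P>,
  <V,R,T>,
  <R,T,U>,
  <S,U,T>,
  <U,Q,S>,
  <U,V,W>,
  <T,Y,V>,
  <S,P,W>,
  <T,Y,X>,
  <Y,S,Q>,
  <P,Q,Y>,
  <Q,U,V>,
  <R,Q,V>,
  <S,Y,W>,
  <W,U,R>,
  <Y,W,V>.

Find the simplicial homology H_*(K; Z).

H_0 = Z,  H_1 = Z ⊕ Z/2,  H_2 = 0.

Order the vertices as P < Q < R < S < T < U < V < W < X < Y. Listing each simplex with vertices in this order, K has dimension 2 with simplices:

  0-simplices (10): P, Q, R, S, T, U, V, W, X, Y
  1-simplices (30): PQ, PR, PS, PW, PX, PY, QR, QS, QU, QV, QY, RT, RU, RV, RW, ST, SU, SW, SX, SY, TU, TV, TX, TY, UV, UW, VW, VY, WY, XY
  2-simplices (20): PQR, PQY, PRW, PSW, PSX, PXY, QRV, QSU, QSY, QUV, RTU, RTV, RUW, STU, STX, SWY, TVY, TXY, UVW, VWY

giving chain groups C_0 ≅ Z^10, C_1 ≅ Z^30, C_2 ≅ Z^20.

The boundary map ∂_1: C_1 → C_0 sends each edge [p,q] (with p < q) to q − p. For instance
  ∂RT = T − R.
The resulting 10×30 matrix has rank 9, and its Smith normal form has invariant factors (1,1,1,1,1,1,1,1,1).

Boundary ∂_2: C_2 → C_1 sends each 2-simplex [p,q,r] to [q,r] − [p,r] + [p,q]. For instance
  ∂PRW = RW − PW + PR,
  ∂QSY = SY − QY + QS.
As a 30×20 matrix over Z this has rank 20, with invariant factors (1,1,1,1,1,1,1,1,1,1,1,1,1,1,1,1,1,1,1,2).

Computing H_k = (kernel of ∂_k) / (image of ∂_{k+1}):

  H_0: rank C_0 − rank ∂_1 = 10 − 9 = 1, and the invariant factors of ∂_1 are all 1, so H_0 = Z.
  H_1: rank ker ∂_1 − rank ∂_2 = (30 − 9) − 20 = 1, and ∂_2 has invariant factor 2 > 1, so H_1 = Z ⊕ Z/2.
  H_2: rank ker ∂_2 − rank ∂_3 = (20 − 20) − 0 = 0, and there is no ∂_3, so H_2 = 0.

As a check, the Euler characteristic is 10 − 30 + 20 = 0, which agrees with 1 − 1 + 0 = 0.
(K is a triangulation of the Klein bottle.)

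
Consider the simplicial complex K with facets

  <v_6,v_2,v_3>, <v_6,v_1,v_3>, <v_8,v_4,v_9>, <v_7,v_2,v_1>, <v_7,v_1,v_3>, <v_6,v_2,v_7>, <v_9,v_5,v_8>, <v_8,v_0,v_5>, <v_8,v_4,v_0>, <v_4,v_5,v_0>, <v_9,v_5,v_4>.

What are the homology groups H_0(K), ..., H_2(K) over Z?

H_0 = Z^2,  H_1 = Z,  H_2 = Z.

We work with the vertex ordering v_0 < v_1 < v_2 < v_3 < v_4 < v_5 < v_6 < v_7 < v_8 < v_9. The simplices of K, each written with vertices in increasing order, are:

  0-simplices (10): [v_0], [v_1], [v_2], [v_3], [v_4], [v_5], [v_6], [v_7], [v_8], [v_9]
  1-simplices (19): (19 of them)
  2-simplices (11): (11 of them)

giving chain groups C_0 ≅ Z^10, C_1 ≅ Z^19, C_2 ≅ Z^11.

Boundary ∂_1: C_1 → C_0 is given by ∂[p,q] = [q] − [p].
As a 10×19 matrix over Z this has rank 8, with invariant factors (1,1,1,1,1,1,1,1).

The boundary map ∂_2: C_2 → C_1 maps a triangle to the signed sum of its edges. For instance
  ∂[v_0,v_4,v_8] = [v_4,v_8] − [v_0,v_8] + [v_0,v_4],
  ∂[v_1,v_3,v_6] = [v_3,v_6] − [v_1,v_6] + [v_1,v_3].
The 19×11 boundary matrix has rank 10 and Smith normal form diag(1,1,1,1,1,1,1,1,1,1).

Computing H_k = (kernel of ∂_k) / (image of ∂_{k+1}):

  H_0: rank C_0 − rank ∂_1 = 10 − 8 = 2, and the invariant factors of ∂_1 are all 1, so H_0 ≅ Z^2.
  H_1: rank ker ∂_1 − rank ∂_2 = (19 − 8) − 10 = 1, and the invariant factors of ∂_2 are all 1, so H_1 ≅ Z.
  H_2: rank ker ∂_2 − rank ∂_3 = (11 − 10) − 0 = 1, and there is no ∂_3, so H_2 ≅ Z.

As a check, the Euler characteristic is 10 − 19 + 11 = 2, which agrees with 2 − 1 + 1 = 2.
(K is a triangulation of the disjoint union of the Möbius band and the 2-sphere S^2.)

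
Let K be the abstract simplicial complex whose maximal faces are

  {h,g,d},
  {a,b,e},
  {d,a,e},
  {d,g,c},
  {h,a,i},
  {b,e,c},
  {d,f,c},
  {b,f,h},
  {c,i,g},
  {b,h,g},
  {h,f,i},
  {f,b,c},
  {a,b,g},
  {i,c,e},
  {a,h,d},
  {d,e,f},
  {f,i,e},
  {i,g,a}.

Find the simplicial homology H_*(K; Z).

H_0 = Z,  H_1 = Z ⊕ Z/2Z,  H_2 = 0.

Take the total order a < b < c < d < e < f < g < h < i on the vertex set. Then K (dimension 2) consists of the simplices:

  0-simplices (9): a, b, c, d, e, f, g, h, i
  1-simplices (27): ab, ad, ae, ag, ah, ai, bc, be, bf, bg, bh, cd, ce, cf, cg, ci, de, df, dg, dh, ef, ei, fh, fi, gh, gi, hi
  2-simplices (18): abe, abg, ade, adh, agi, ahi, bce, bcf, bfh, bgh, cdf, cdg, cei, cgi, def, dgh, efi, fhi

giving chain groups C_0 ≅ Z^9, C_1 ≅ Z^27, C_2 ≅ Z^18.

∂_1: C_1 → C_0 maps an edge to its endpoints' difference, ∂[p,q] = q − p.
The resulting 9×27 matrix has rank 8, and its Smith normal form has invariant factors (1,1,1,1,1,1,1,1).

The boundary map ∂_2: C_2 → C_1 acts by ∂[p,q,r] = [q,r] − [p,r] + [p,q]. For instance
  ∂cei = ei − ci + ce,
  ∂adh = dh − ah + ad.
The 27×18 boundary matrix has rank 18 and Smith normal form diag(1,1,1,1,1,1,1,1,1,1,1,1,1,1,1,1,1,2).

From H_k ≅ ker(∂_k) / im(∂_{k+1}) we obtain:

  H_0: rank C_0 − rank ∂_1 = 9 − 8 = 1, and the invariant factors of ∂_1 are all 1, so H_0 ≅ Z.
  H_1: rank ker ∂_1 − rank ∂_2 = (27 − 8) − 18 = 1, and ∂_2 has invariant factor 2 > 1, so H_1 ≅ Z ⊕ Z/2Z.
  H_2: rank ker ∂_2 − rank ∂_3 = (18 − 18) − 0 = 0, and there is no ∂_3, so H_2 ≅ 0.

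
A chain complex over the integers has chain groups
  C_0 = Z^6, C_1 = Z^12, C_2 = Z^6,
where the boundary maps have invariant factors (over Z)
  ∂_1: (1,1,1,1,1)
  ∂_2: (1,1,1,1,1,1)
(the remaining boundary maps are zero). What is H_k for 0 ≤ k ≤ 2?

H_0: b_0 = 6 − 0 − 5 = 1; torsion from ∂_1 factors > 1: none. So H_0 = Z.
H_1: b_1 = 12 − 5 − 6 = 1; torsion from ∂_2 factors > 1: none. So H_1 = Z.
H_2: b_2 = 6 − 6 − 0 = 0; torsion from ∂_3 factors > 1: none. So H_2 = 0.

H_0 = Z,  H_1 = Z,  H_2 = 0.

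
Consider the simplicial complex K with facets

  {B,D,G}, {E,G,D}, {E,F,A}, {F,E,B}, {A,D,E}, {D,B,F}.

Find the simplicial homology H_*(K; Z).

H_0 = Z,  H_1 = Z,  H_2 = 0.

We work with the vertex ordering A < B < D < E < F < G. The simplices of K, each written with vertices in increasing order, are:

  0-simplices (6): A, B, D, E, F, G
  1-simplices (12): AD, AE, AF, BD, BE, BF, BG, DE, DF, DG, EF, EG
  2-simplices (6): ADE, AEF, BDF, BDG, BEF, DEG

Hence C_0 ≅ Z^6, C_1 ≅ Z^12, C_2 ≅ Z^6.

The boundary map ∂_1: C_1 → C_0 maps an edge to its endpoints' difference, ∂[p,q] = q − p. For instance
  ∂EG = G − E.
The 6×12 boundary matrix has rank 5 and Smith normal form diag(1,1,1,1,1).

Boundary ∂_2: C_2 → C_1 acts by ∂[p,q,r] = [q,r] − [p,r] + [p,q]. For instance
  ∂BDF = DF − BF + BD,
  ∂DEG = EG − DG + DE.
As a 12×6 matrix over Z this has rank 6, with invariant factors (1,1,1,1,1,1).

Reading off H_k = ker ∂_k / im ∂_{k+1}:

  H_0: rank C_0 − rank ∂_1 = 6 − 5 = 1, and the invariant factors of ∂_1 are all 1, so H_0 = Z.
  H_1: rank ker ∂_1 − rank ∂_2 = (12 − 5) − 6 = 1, and the invariant factors of ∂_2 are all 1, so H_1 = Z.
  H_2: rank ker ∂_2 − rank ∂_3 = (6 − 6) − 0 = 0, and there is no ∂_3, so H_2 = 0.

As a check, the Euler characteristic is 6 − 12 + 6 = 0, which agrees with 1 − 1 + 0 = 0.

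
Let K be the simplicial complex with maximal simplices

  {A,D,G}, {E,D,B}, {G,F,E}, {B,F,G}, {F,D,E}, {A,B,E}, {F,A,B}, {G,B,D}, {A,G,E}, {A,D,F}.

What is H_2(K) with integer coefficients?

We work with the vertex ordering A < B < D < E < F < G. The simplices of K, each written with vertices in increasing order, are:

  0-simplices (6): A, B, D, E, F, G
  1-simplices (15): AB, AD, AE, AF, AG, BD, BE, BF, BG, DE, DF, DG, EF, EG, FG
  2-simplices (10): ABE, ABF, ADF, ADG, AEG, BDE, BDG, BFG, DEF, EFG

Hence C_0 ≅ Z^6, C_1 ≅ Z^15, C_2 ≅ Z^10.

∂_1: C_1 → C_0 sends each edge [p,q] (with p < q) to q − p. For instance
  ∂DE = E − D.
As a 6×15 matrix over Z this has rank 5, with invariant factors (1,1,1,1,1).

Boundary ∂_2: C_2 → C_1 maps a triangle to the signed sum of its edges. For instance
  ∂ABE = BE − AE + AB,
  ∂EFG = FG − EG + EF.
The 15×10 boundary matrix has rank 10 and Smith normal form diag(1,1,1,1,1,1,1,1,1,2).

Computing H_k = (kernel of ∂_k) / (image of ∂_{k+1}):

  H_2: rank ker ∂_2 − rank ∂_3 = (10 − 10) − 0 = 0, and there is no ∂_3, so H_2 ≅ 0.

(K is a triangulation of the real projective plane RP^2.)

H_2 ≅ 0.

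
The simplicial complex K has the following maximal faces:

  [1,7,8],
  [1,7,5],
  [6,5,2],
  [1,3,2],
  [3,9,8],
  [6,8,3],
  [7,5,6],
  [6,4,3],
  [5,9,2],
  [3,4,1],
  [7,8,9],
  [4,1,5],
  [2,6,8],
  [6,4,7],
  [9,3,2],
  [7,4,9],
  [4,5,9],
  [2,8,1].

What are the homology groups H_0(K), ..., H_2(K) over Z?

H_0 = Z,  H_1 = Z × Z/2,  H_2 = 0.

Fix the vertex order 1 < 2 < 3 < 4 < 5 < 6 < 7 < 8 < 9 and write every simplex with vertices in increasing order. Then dim K = 2 and the simplices of K are:

  0-simplices (9): [1], [2], [3], [4], [5], [6], [7], [8], [9]
  1-simplices (27): (27 of them)
  2-simplices (18): [1,2,3], [1,2,8], [1,3,4], [1,4,5], [1,5,7], [1,7,8], [2,3,9], [2,5,6], [2,5,9], [2,6,8], [3,4,6], [3,6,8], [3,8,9], [4,5,9], [4,6,7], [4,7,9], [5,6,7], [7,8,9]

Hence C_0 ≅ Z^9, C_1 ≅ Z^27, C_2 ≅ Z^18.

∂_1: C_1 → C_0 maps an edge to its endpoints' difference, ∂[p,q] = q − p.
The 9×27 boundary matrix has rank 8 and Smith normal form diag(1,1,1,1,1,1,1,1).

The boundary map ∂_2: C_2 → C_1 sends each 2-simplex [p,q,r] to [q,r] − [p,r] + [p,q]. For instance
  ∂[5,6,7] = [6,7] − [5,7] + [5,6],
  ∂[7,8,9] = [8,9] − [7,9] + [7,8].
This gives a 27×18 integer matrix of rank 18; reducing to Smith normal form yields diagonal entries (1,1,1,1,1,1,1,1,1,1,1,1,1,1,1,1,1,2).

Now H_k = ker ∂_k / im ∂_{k+1}, so:

  H_0: rank C_0 − rank ∂_1 = 9 − 8 = 1, and the invariant factors of ∂_1 are all 1, so H_0 = Z.
  H_1: rank ker ∂_1 − rank ∂_2 = (27 − 8) − 18 = 1, and ∂_2 has invariant factor 2 > 1, so H_1 = Z × Z/2.
  H_2: rank ker ∂_2 − rank ∂_3 = (18 − 18) − 0 = 0, and there is no ∂_3, so H_2 = 0.

As a check, the Euler characteristic is 9 − 27 + 18 = 0, which agrees with 1 − 1 + 0 = 0.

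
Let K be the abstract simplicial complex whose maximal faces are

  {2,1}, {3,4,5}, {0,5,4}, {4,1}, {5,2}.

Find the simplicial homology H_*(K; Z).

We work with the vertex ordering 0 < 1 < 2 < 3 < 4 < 5. The simplices of K, each written with vertices in increasing order, are:

  0-simplices (6): [0], [1], [2], [3], [4], [5]
  1-simplices (8): [0,4], [0,5], [1,2], [1,4], [2,5], [3,4], [3,5], [4,5]
  2-simplices (2): [0,4,5], [3,4,5]

Hence C_0 ≅ Z^6, C_1 ≅ Z^8, C_2 ≅ Z^2.

The boundary map ∂_1: C_1 → C_0 maps an edge to its endpoints' difference, ∂[p,q] = q − p. For instance
  ∂[1,2] = [2] − [1].
The resulting 6×8 matrix has rank 5, and its Smith normal form has invariant factors (1,1,1,1,1).

Boundary ∂_2: C_2 → C_1 maps a triangle to the signed sum of its edges. For instance
  ∂[3,4,5] = [4,5] − [3,5] + [3,4],
  ∂[0,4,5] = [4,5] − [0,5] + [0,4].
This gives a 8×2 integer matrix of rank 2; reducing to Smith normal form yields diagonal entries (1,1).

Reading off H_k = ker ∂_k / im ∂_{k+1}:

  H_0: rank C_0 − rank ∂_1 = 6 − 5 = 1, and the invariant factors of ∂_1 are all 1, so H_0 = Z.
  H_1: rank ker ∂_1 − rank ∂_2 = (8 − 5) − 2 = 1, and the invariant factors of ∂_2 are all 1, so H_1 = Z.
  H_2: rank ker ∂_2 − rank ∂_3 = (2 − 2) − 0 = 0, and there is no ∂_3, so H_2 = 0.

H_0 ≅ Z,  H_1 ≅ Z,  H_2 = 0.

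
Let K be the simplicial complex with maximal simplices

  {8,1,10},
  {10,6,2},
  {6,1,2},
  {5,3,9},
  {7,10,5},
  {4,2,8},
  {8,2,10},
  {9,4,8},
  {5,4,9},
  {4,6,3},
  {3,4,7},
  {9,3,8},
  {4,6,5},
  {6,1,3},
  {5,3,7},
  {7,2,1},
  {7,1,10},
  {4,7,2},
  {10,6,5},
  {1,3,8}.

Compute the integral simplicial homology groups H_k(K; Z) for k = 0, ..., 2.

We work with the vertex ordering 1 < 2 < 3 < 4 < 5 < 6 < 7 < 8 < 9 < 10. The simplices of K, each written with vertices in increasing order, are:

  0-simplices (10): [1], [2], [3], [4], [5], [6], [7], [8], [9], [10]
  1-simplices (30): (30 of them)
  2-simplices (20): (20 of them)

Hence C_0 ≅ Z^10, C_1 ≅ Z^30, C_2 ≅ Z^20.

The boundary map ∂_1: C_1 → C_0 maps an edge to its endpoints' difference, ∂[p,q] = q − p. For instance
  ∂[6,10] = [10] − [6].
The 10×30 boundary matrix has rank 9 and Smith normal form diag(1,1,1,1,1,1,1,1,1).

The boundary map ∂_2: C_2 → C_1 acts by ∂[p,q,r] = [q,r] − [p,r] + [p,q]. For instance
  ∂[1,8,10] = [8,10] − [1,10] + [1,8],
  ∂[2,6,10] = [6,10] − [2,10] + [2,6].
This gives a 30×20 integer matrix of rank 20; reducing to Smith normal form yields diagonal entries (1,1,1,1,1,1,1,1,1,1,1,1,1,1,1,1,1,1,1,2).

Reading off H_k = ker ∂_k / im ∂_{k+1}:

  H_0: rank C_0 − rank ∂_1 = 10 − 9 = 1, and the invariant factors of ∂_1 are all 1, so H_0 ≅ Z.
  H_1: rank ker ∂_1 − rank ∂_2 = (30 − 9) − 20 = 1, and ∂_2 has invariant factor 2 > 1, so H_1 ≅ Z ⊕ Z_2.
  H_2: rank ker ∂_2 − rank ∂_3 = (20 − 20) − 0 = 0, and there is no ∂_3, so H_2 ≅ 0.

As a check, the Euler characteristic is 10 − 30 + 20 = 0, which agrees with 1 − 1 + 0 = 0.

H_0 = Z,  H_1 = Z ⊕ Z_2,  H_2 = 0.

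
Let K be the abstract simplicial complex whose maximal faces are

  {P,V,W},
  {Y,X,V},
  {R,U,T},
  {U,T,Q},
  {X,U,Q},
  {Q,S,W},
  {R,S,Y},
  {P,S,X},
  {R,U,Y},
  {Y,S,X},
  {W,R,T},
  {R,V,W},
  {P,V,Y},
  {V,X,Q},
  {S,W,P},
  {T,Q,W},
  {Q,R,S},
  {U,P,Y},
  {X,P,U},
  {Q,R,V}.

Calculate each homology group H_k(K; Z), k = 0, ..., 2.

H_0 ≅ Z,  H_1 ≅ Z × Z/2,  H_2 = 0.

Order the vertices as P < Q < R < S < T < U < V < W < X < Y. Listing each simplex with vertices in this order, K has dimension 2 with simplices:

  0-simplices (10): P, Q, R, S, T, U, V, W, X, Y
  1-simplices (30): PS, PU, PV, PW, PX, PY, QR, QS, QT, QU, QV, QW, QX, RS, RT, RU, RV, RW, RY, SW, SX, SY, TU, TW, UX, UY, VW, VX, VY, XY
  2-simplices (20): PSW, PSX, PUX, PUY, PVW, PVY, QRS, QRV, QSW, QTU, QTW, QUX, QVX, RSY, RTU, RTW, RUY, RVW, SXY, VXY

so the chain groups are C_0 ≅ Z^10, C_1 ≅ Z^30, C_2 ≅ Z^20.

The boundary map ∂_1: C_1 → C_0 is given by ∂[p,q] = [q] − [p]. For instance
  ∂QW = W − Q.
As a 10×30 matrix over Z this has rank 9, with invariant factors (1,1,1,1,1,1,1,1,1).

∂_2: C_2 → C_1 sends each 2-simplex [p,q,r] to [q,r] − [p,r] + [p,q]. For instance
  ∂PSX = SX − PX + PS,
  ∂PSW = SW − PW + PS.
The 30×20 boundary matrix has rank 20 and Smith normal form diag(1,1,1,1,1,1,1,1,1,1,1,1,1,1,1,1,1,1,1,2).

Computing H_k = (kernel of ∂_k) / (image of ∂_{k+1}):

  H_0: rank C_0 − rank ∂_1 = 10 − 9 = 1, and the invariant factors of ∂_1 are all 1, so H_0 ≅ Z.
  H_1: rank ker ∂_1 − rank ∂_2 = (30 − 9) − 20 = 1, and ∂_2 has invariant factor 2 > 1, so H_1 ≅ Z × Z/2.
  H_2: rank ker ∂_2 − rank ∂_3 = (20 − 20) − 0 = 0, and there is no ∂_3, so H_2 ≅ 0.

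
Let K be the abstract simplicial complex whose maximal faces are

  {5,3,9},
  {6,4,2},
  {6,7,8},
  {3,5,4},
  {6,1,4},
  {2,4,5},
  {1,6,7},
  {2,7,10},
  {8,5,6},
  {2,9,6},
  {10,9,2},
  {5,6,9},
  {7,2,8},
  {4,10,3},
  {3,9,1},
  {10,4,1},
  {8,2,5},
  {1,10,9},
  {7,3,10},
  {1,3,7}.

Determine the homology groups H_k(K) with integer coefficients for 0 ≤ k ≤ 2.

Fix the vertex order 1 < 2 < 3 < 4 < 5 < 6 < 7 < 8 < 9 < 10 and write every simplex with vertices in increasing order. Then dim K = 2 and the simplices of K are:

  0-simplices (10): [1], [2], [3], [4], [5], [6], [7], [8], [9], [10]
  1-simplices (30): (30 of them)
  2-simplices (20): (20 of them)

Hence C_0 ≅ Z^10, C_1 ≅ Z^30, C_2 ≅ Z^20.

The boundary map ∂_1: C_1 → C_0 is given by ∂[p,q] = [q] − [p].
The resulting 10×30 matrix has rank 9, and its Smith normal form has invariant factors (1,1,1,1,1,1,1,1,1).

The boundary map ∂_2: C_2 → C_1 sends each 2-simplex [p,q,r] to [q,r] − [p,r] + [p,q]. For instance
  ∂[1,3,7] = [3,7] − [1,7] + [1,3],
  ∂[1,6,7] = [6,7] − [1,7] + [1,6].
This gives a 30×20 integer matrix of rank 20; reducing to Smith normal form yields diagonal entries (1,1,1,1,1,1,1,1,1,1,1,1,1,1,1,1,1,1,1,2).

Computing H_k = (kernel of ∂_k) / (image of ∂_{k+1}):

  H_0: rank C_0 − rank ∂_1 = 10 − 9 = 1, and the invariant factors of ∂_1 are all 1, so H_0 = Z.
  H_1: rank ker ∂_1 − rank ∂_2 = (30 − 9) − 20 = 1, and ∂_2 has invariant factor 2 > 1, so H_1 = Z ⊕ Z/2Z.
  H_2: rank ker ∂_2 − rank ∂_3 = (20 − 20) − 0 = 0, and there is no ∂_3, so H_2 = 0.

As a check, the Euler characteristic is 10 − 30 + 20 = 0, which agrees with 1 − 1 + 0 = 0.

H_0 = Z,  H_1 = Z ⊕ Z/2Z,  H_2 = 0.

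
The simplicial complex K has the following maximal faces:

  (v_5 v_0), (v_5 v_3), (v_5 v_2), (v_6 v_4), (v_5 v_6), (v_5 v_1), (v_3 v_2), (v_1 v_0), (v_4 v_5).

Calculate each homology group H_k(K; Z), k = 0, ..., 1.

H_0 ≅ Z,  H_1 ≅ Z^3.

Order the vertices as v_0 < v_1 < v_2 < v_3 < v_4 < v_5 < v_6. Listing each simplex with vertices in this order, K has dimension 1 with simplices:

  0-simplices (7): [v_0], [v_1], [v_2], [v_3], [v_4], [v_5], [v_6]
  1-simplices (9): [v_0,v_1], [v_0,v_5], [v_1,v_5], [v_2,v_3], [v_2,v_5], [v_3,v_5], [v_4,v_5], [v_4,v_6], [v_5,v_6]

so the chain groups are C_0 ≅ Z^7, C_1 ≅ Z^9.

∂_1: C_1 → C_0 sends each edge [p,q] (with p < q) to q − p. For instance
  ∂[v_3,v_5] = [v_5] − [v_3].
The resulting 7×9 matrix has rank 6, and its Smith normal form has invariant factors (1,1,1,1,1,1).

From H_k ≅ ker(∂_k) / im(∂_{k+1}) we obtain:

  H_0: rank C_0 − rank ∂_1 = 7 − 6 = 1, and the invariant factors of ∂_1 are all 1, so H_0 ≅ Z.
  H_1: rank ker ∂_1 − rank ∂_2 = (9 − 6) − 0 = 3, and there is no ∂_2, so H_1 ≅ Z^3.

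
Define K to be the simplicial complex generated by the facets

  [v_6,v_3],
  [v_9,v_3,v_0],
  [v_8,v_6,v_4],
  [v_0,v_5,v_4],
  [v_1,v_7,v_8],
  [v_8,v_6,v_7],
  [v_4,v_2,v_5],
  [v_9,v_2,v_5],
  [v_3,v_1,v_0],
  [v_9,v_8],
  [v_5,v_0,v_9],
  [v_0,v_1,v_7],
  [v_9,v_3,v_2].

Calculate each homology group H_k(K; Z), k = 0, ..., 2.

H_0 ≅ Z,  H_1 ≅ Z^3,  H_2 = 0.

Order the vertices as v_0 < v_1 < v_2 < v_3 < v_4 < v_5 < v_6 < v_7 < v_8 < v_9. Listing each simplex with vertices in this order, K has dimension 2 with simplices:

  0-simplices (10): [v_0], [v_1], [v_2], [v_3], [v_4], [v_5], [v_6], [v_7], [v_8], [v_9]
  1-simplices (23): (23 of them)
  2-simplices (11): (11 of them)

giving chain groups C_0 ≅ Z^10, C_1 ≅ Z^23, C_2 ≅ Z^11.

Boundary ∂_1: C_1 → C_0 maps an edge to its endpoints' difference, ∂[p,q] = q − p.
As a 10×23 matrix over Z this has rank 9, with invariant factors (1,1,1,1,1,1,1,1,1).

Boundary ∂_2: C_2 → C_1 sends each 2-simplex [p,q,r] to [q,r] − [p,r] + [p,q]. For instance
  ∂[v_6,v_7,v_8] = [v_7,v_8] − [v_6,v_8] + [v_6,v_7],
  ∂[v_2,v_4,v_5] = [v_4,v_5] − [v_2,v_5] + [v_2,v_4].
The resulting 23×11 matrix has rank 11, and its Smith normal form has invariant factors (1,1,1,1,1,1,1,1,1,1,1).

From H_k ≅ ker(∂_k) / im(∂_{k+1}) we obtain:

  H_0: rank C_0 − rank ∂_1 = 10 − 9 = 1, and the invariant factors of ∂_1 are all 1, so H_0 = Z.
  H_1: rank ker ∂_1 − rank ∂_2 = (23 − 9) − 11 = 3, and the invariant factors of ∂_2 are all 1, so H_1 = Z^3.
  H_2: rank ker ∂_2 − rank ∂_3 = (11 − 11) − 0 = 0, and there is no ∂_3, so H_2 = 0.

As a check, the Euler characteristic is 10 − 23 + 11 = -2, which agrees with 1 − 3 + 0 = -2.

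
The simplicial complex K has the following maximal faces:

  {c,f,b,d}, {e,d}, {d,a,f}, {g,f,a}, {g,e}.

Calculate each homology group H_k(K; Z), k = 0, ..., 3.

Take the total order a < b < c < d < e < f < g on the vertex set. Then K (dimension 3) consists of the simplices:

  0-simplices (7): a, b, c, d, e, f, g
  1-simplices (12): ad, af, ag, bc, bd, bf, cd, cf, de, df, eg, fg
  2-simplices (6): adf, afg, bcd, bcf, bdf, cdf
  3-simplices (1): bcdf

so the chain groups are C_0 ≅ Z^7, C_1 ≅ Z^12, C_2 ≅ Z^6, C_3 ≅ Z^1.

Boundary ∂_1: C_1 → C_0 is given by ∂[p,q] = [q] − [p].
This gives a 7×12 integer matrix of rank 6; reducing to Smith normal form yields diagonal entries (1,1,1,1,1,1).

∂_2: C_2 → C_1 maps a triangle to the signed sum of its edges. For instance
  ∂adf = df − af + ad,
  ∂cdf = df − cf + cd.
This gives a 12×6 integer matrix of rank 5; reducing to Smith normal form yields diagonal entries (1,1,1,1,1).

Boundary ∂_3: C_3 → C_2 sends each 3-simplex σ to the alternating sum Σ_i (−1)^i (σ with its i-th vertex removed). For instance
  ∂bcdf = cdf − bdf + bcf − bcd.
The 6×1 boundary matrix has rank 1 and Smith normal form diag(1).

Reading off H_k = ker ∂_k / im ∂_{k+1}:

  H_0: rank C_0 − rank ∂_1 = 7 − 6 = 1, and the invariant factors of ∂_1 are all 1, so H_0 = Z.
  H_1: rank ker ∂_1 − rank ∂_2 = (12 − 6) − 5 = 1, and the invariant factors of ∂_2 are all 1, so H_1 = Z.
  H_2: rank ker ∂_2 − rank ∂_3 = (6 − 5) − 1 = 0, and the invariant factors of ∂_3 are all 1, so H_2 = 0.
  H_3: rank ker ∂_3 − rank ∂_4 = (1 − 1) − 0 = 0, and there is no ∂_4, so H_3 = 0.

H_0 ≅ Z,  H_1 ≅ Z,  H_2 = 0,  H_3 = 0.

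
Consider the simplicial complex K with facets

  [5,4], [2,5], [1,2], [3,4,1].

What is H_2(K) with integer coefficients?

We work with the vertex ordering 1 < 2 < 3 < 4 < 5. The simplices of K, each written with vertices in increasing order, are:

  0-simplices (5): [1], [2], [3], [4], [5]
  1-simplices (6): [1,2], [1,3], [1,4], [2,5], [3,4], [4,5]
  2-simplices (1): [1,3,4]

so the chain groups are C_0 ≅ Z^5, C_1 ≅ Z^6, C_2 ≅ Z^1.

Boundary ∂_1: C_1 → C_0 sends each edge [p,q] (with p < q) to q − p.
The 5×6 boundary matrix has rank 4 and Smith normal form diag(1,1,1,1).

The boundary map ∂_2: C_2 → C_1 acts by ∂[p,q,r] = [q,r] − [p,r] + [p,q]. For instance
  ∂[1,3,4] = [3,4] − [1,4] + [1,3].
The 6×1 boundary matrix has rank 1 and Smith normal form diag(1).

Now H_k = ker ∂_k / im ∂_{k+1}, so:

  H_2: rank ker ∂_2 − rank ∂_3 = (1 − 1) − 0 = 0, and there is no ∂_3, so H_2 = 0.

H_2 = 0.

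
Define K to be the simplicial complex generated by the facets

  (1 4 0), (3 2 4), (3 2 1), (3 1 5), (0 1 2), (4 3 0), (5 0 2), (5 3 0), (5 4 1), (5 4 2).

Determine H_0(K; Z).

H_0 = Z.

Take the total order 0 < 1 < 2 < 3 < 4 < 5 on the vertex set. Then K (dimension 2) consists of the simplices:

  0-simplices (6): [0], [1], [2], [3], [4], [5]
  1-simplices (15): [0,1], [0,2], [0,3], [0,4], [0,5], [1,2], [1,3], [1,4], [1,5], [2,3], [2,4], [2,5], [3,4], [3,5], [4,5]
  2-simplices (10): [0,1,2], [0,1,4], [0,2,5], [0,3,4], [0,3,5], [1,2,3], [1,3,5], [1,4,5], [2,3,4], [2,4,5]

Hence C_0 ≅ Z^6, C_1 ≅ Z^15, C_2 ≅ Z^10.

Boundary ∂_1: C_1 → C_0 is given by ∂[p,q] = [q] − [p]. For instance
  ∂[1,5] = [5] − [1].
The 6×15 boundary matrix has rank 5 and Smith normal form diag(1,1,1,1,1).

Boundary ∂_2: C_2 → C_1 sends each 2-simplex [p,q,r] to [q,r] − [p,r] + [p,q]. For instance
  ∂[1,3,5] = [3,5] − [1,5] + [1,3],
  ∂[0,2,5] = [2,5] − [0,5] + [0,2].
The resulting 15×10 matrix has rank 10, and its Smith normal form has invariant factors (1,1,1,1,1,1,1,1,1,2).

Reading off H_k = ker ∂_k / im ∂_{k+1}:

  H_0: rank C_0 − rank ∂_1 = 6 − 5 = 1, and the invariant factors of ∂_1 are all 1, so H_0 = Z.

(K is a triangulation of the real projective plane RP^2.)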